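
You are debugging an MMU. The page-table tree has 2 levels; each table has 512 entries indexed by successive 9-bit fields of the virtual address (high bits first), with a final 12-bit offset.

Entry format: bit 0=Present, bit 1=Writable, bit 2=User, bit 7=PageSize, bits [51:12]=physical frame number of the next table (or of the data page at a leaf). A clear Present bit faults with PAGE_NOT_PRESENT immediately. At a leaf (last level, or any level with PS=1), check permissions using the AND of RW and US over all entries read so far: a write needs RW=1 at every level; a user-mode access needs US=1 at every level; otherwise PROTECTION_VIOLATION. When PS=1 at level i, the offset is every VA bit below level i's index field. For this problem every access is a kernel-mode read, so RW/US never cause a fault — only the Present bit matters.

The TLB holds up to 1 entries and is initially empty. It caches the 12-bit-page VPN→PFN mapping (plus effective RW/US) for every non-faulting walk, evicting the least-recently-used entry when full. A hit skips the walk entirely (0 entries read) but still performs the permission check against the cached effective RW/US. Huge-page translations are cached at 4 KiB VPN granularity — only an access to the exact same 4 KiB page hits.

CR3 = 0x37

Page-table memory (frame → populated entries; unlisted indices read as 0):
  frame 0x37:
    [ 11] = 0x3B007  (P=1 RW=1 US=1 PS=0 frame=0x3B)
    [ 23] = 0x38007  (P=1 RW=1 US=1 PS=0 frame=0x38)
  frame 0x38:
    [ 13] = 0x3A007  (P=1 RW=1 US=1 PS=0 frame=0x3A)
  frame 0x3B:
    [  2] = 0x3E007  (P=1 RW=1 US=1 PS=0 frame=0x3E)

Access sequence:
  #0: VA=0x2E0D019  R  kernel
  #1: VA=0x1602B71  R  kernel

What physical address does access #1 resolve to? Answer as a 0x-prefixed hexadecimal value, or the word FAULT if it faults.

Trace:
#0 VA=0x2E0D019 (r,kernel):
  [0] read 0x37 idx=23: raw=0x38007 flags P=1 W=1 U=1 S=0
  [1] read 0x38 idx=13: raw=0x3A007 flags P=1 W=1 U=1 S=0
  → PA=0x3A019  (2 entries read)
#1 VA=0x1602B71 (r,kernel):
  [0] read 0x37 idx=11: raw=0x3B007 flags P=1 W=1 U=1 S=0
  [1] read 0x3B idx=2: raw=0x3E007 flags P=1 W=1 U=1 S=0
  → PA=0x3EB71  (2 entries read)

Access #1 PA: 0x3EB71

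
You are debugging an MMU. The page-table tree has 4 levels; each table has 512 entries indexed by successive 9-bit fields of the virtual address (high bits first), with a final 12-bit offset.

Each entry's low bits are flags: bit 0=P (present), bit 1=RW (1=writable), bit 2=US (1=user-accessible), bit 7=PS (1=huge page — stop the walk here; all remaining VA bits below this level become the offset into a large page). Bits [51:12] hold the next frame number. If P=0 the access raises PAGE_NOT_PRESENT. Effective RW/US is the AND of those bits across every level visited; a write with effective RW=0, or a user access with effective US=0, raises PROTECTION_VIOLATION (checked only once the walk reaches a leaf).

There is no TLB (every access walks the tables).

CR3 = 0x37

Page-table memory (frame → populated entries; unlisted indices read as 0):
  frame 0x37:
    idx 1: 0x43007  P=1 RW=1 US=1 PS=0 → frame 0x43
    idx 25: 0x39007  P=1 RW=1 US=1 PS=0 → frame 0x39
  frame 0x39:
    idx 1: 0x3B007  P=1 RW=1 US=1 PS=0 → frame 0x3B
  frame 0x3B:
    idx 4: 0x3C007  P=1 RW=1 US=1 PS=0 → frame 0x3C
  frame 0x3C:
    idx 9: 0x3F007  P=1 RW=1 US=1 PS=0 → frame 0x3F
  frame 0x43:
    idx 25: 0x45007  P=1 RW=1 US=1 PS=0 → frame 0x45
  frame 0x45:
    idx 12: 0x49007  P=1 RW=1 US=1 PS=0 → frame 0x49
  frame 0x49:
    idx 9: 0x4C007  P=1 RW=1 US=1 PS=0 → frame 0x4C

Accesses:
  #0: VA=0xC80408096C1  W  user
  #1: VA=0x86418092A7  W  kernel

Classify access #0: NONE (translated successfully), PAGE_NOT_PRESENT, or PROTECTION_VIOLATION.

Walk each access:
#0 VA=0xC80408096C1 (w,user):
  L0 @0x37[25] → 0x39007  P=1,RW=1,US=1,PS=0
  L1 @0x39[1] → 0x3B007  P=1,RW=1,US=1,PS=0
  L2 @0x3B[4] → 0x3C007  P=1,RW=1,US=1,PS=0
  L3 @0x3C[9] → 0x3F007  P=1,RW=1,US=1,PS=0
  ✓ 0x3F6C1  — 4 lookups
#1 VA=0x86418092A7 (w,kernel):
  L0 @0x37[1] → 0x43007  P=1,RW=1,US=1,PS=0
  L1 @0x43[25] → 0x45007  P=1,RW=1,US=1,PS=0
  L2 @0x45[12] → 0x49007  P=1,RW=1,US=1,PS=0
  L3 @0x49[9] → 0x4C007  P=1,RW=1,US=1,PS=0
  ✓ 0x4C2A7  — 4 lookups

Access #0 fault: NONE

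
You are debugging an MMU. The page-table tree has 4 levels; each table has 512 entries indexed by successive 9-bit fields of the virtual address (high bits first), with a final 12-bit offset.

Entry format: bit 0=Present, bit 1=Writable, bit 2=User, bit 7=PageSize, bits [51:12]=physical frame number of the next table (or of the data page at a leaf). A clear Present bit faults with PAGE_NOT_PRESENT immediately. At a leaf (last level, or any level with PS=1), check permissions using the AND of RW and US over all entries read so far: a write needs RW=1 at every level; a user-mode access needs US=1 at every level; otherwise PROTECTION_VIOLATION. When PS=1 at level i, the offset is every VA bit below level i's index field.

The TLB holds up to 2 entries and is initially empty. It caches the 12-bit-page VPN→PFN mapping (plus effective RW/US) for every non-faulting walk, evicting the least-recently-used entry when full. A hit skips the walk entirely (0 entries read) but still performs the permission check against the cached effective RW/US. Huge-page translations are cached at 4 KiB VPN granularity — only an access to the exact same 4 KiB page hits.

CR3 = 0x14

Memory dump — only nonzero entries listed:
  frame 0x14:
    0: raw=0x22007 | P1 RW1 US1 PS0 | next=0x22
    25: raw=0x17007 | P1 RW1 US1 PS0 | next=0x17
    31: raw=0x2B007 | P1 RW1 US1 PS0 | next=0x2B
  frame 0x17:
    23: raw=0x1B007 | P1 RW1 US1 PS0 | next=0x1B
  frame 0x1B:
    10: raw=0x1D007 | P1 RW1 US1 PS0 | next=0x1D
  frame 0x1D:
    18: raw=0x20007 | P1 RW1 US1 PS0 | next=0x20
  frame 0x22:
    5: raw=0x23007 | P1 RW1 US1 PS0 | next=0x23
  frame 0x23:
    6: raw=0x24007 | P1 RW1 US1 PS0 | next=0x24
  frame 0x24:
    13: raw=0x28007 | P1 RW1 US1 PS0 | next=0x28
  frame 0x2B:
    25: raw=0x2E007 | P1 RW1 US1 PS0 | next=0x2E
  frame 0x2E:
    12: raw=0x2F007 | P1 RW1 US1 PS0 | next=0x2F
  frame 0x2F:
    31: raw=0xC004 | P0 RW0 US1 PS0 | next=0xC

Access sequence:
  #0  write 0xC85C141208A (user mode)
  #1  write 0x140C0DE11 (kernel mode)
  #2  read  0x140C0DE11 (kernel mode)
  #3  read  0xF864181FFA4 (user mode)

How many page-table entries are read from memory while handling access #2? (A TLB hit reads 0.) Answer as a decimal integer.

Walk each access:
#0 VA=0xC85C141208A (w,user):
  L0: frame=0x14 idx=25 entry=0x17007 [P=1 RW=1 US=1 PS=0]
  L1: frame=0x17 idx=23 entry=0x1B007 [P=1 RW=1 US=1 PS=0]
  L2: frame=0x1B idx=10 entry=0x1D007 [P=1 RW=1 US=1 PS=0]
  L3: frame=0x1D idx=18 entry=0x20007 [P=1 RW=1 US=1 PS=0]
  ⇒ phys 0x2008A  [4 reads]
#1 VA=0x140C0DE11 (w,kernel):
  L0: frame=0x14 idx=0 entry=0x22007 [P=1 RW=1 US=1 PS=0]
  L1: frame=0x22 idx=5 entry=0x23007 [P=1 RW=1 US=1 PS=0]
  L2: frame=0x23 idx=6 entry=0x24007 [P=1 RW=1 US=1 PS=0]
  L3: frame=0x24 idx=13 entry=0x28007 [P=1 RW=1 US=1 PS=0]
  ⇒ phys 0x28E11  [4 reads]
#2 VA=0x140C0DE11 (r,kernel):
  TLB hit vpn=0x140C0D → PA=0x28E11
#3 VA=0xF864181FFA4 (r,user):
  L0: frame=0x14 idx=31 entry=0x2B007 [P=1 RW=1 US=1 PS=0]
  L1: frame=0x2B idx=25 entry=0x2E007 [P=1 RW=1 US=1 PS=0]
  L2: frame=0x2E idx=12 entry=0x2F007 [P=1 RW=1 US=1 PS=0]
  L3: frame=0x2F idx=31 entry=0xC004 [P=0 RW=0 US=1 PS=0]
  ⇒ fault: PAGE_NOT_PRESENT  — 4 lookups

Entries read for #2: 0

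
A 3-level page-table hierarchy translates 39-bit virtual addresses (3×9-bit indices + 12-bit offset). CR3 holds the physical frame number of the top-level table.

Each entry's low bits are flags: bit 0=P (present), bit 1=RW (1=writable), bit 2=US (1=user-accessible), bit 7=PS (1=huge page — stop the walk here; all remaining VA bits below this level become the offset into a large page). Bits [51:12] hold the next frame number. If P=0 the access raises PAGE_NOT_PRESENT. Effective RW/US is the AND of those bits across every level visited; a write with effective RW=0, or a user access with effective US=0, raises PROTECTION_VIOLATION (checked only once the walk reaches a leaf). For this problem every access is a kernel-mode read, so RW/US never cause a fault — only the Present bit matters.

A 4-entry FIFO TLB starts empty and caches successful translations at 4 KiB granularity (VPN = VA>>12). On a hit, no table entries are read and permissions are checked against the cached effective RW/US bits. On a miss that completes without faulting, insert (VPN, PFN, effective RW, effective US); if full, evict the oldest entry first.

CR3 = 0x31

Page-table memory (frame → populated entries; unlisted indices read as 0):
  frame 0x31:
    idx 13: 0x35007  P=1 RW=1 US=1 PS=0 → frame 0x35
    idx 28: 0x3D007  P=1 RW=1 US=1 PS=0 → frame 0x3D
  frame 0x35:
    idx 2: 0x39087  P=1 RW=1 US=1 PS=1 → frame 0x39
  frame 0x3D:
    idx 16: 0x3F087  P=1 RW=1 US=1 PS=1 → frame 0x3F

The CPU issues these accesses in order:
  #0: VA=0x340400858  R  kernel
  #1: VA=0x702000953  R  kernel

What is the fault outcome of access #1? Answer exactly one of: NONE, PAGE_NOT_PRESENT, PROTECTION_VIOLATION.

Per-access translation:
#0 VA=0x340400858 (r,kernel):
  lvl0: tbl 0x31, slot 13 ⇒ 0x35007 (P1/RW1/US1/PS0)
  lvl1: tbl 0x35, slot 2 ⇒ 0x39087 (P1/RW1/US1/PS1)
  ⇒ phys 0x39858 (huge @L1)  [2 reads]
#1 VA=0x702000953 (r,kernel):
  lvl0: tbl 0x31, slot 28 ⇒ 0x3D007 (P1/RW1/US1/PS0)
  lvl1: tbl 0x3D, slot 16 ⇒ 0x3F087 (P1/RW1/US1/PS1)
  ⇒ phys 0x3F953 (huge @L1)  [2 reads]

Access #1 fault: NONE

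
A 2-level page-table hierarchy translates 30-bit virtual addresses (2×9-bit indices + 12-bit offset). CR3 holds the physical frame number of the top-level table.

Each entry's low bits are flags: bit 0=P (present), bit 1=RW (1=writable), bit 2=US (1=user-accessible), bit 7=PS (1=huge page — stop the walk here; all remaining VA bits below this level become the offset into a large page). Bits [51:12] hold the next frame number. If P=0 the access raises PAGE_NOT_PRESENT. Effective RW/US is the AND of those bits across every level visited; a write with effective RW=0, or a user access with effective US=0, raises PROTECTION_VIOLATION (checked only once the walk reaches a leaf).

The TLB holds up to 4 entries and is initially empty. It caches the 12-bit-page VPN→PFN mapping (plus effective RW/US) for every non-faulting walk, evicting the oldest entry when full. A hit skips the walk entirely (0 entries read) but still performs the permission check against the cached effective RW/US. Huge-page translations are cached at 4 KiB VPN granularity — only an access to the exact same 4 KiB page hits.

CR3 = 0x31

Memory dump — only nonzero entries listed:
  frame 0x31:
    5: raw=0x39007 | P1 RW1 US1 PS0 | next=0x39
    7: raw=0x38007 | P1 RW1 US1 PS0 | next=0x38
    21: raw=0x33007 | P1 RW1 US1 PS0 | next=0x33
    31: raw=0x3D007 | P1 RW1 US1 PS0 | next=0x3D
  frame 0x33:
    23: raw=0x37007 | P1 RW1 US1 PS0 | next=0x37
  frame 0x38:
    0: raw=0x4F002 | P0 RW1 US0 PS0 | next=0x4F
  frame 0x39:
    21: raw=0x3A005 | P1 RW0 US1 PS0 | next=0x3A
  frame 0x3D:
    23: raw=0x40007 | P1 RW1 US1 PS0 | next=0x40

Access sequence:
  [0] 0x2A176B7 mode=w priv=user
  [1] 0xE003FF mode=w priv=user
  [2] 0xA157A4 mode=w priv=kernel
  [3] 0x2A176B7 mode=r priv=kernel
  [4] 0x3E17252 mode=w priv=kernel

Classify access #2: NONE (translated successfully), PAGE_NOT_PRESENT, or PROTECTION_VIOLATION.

Walk each access:
#0 VA=0x2A176B7 (w,user):
  L0: frame=0x31 idx=21 entry=0x33007 [P=1 RW=1 US=1 PS=0]
  L1: frame=0x33 idx=23 entry=0x37007 [P=1 RW=1 US=1 PS=0]
  → PA=0x376B7  (2 entries read)
#1 VA=0xE003FF (w,user):
  L0: frame=0x31 idx=7 entry=0x38007 [P=1 RW=1 US=1 PS=0]
  L1: frame=0x38 idx=0 entry=0x4F002 [P=0 RW=1 US=0 PS=0]
  ⇒ fault: PAGE_NOT_PRESENT  — 2 lookups
#2 VA=0xA157A4 (w,kernel):
  L0: frame=0x31 idx=5 entry=0x39007 [P=1 RW=1 US=1 PS=0]
  L1: frame=0x39 idx=21 entry=0x3A005 [P=1 RW=0 US=1 PS=0]
  ⇒ fault: PROTECTION_VIOLATION  — 2 lookups
#3 VA=0x2A176B7 (r,kernel):
  TLB hit vpn=0x2A17 → PA=0x376B7
#4 VA=0x3E17252 (w,kernel):
  L0: frame=0x31 idx=31 entry=0x3D007 [P=1 RW=1 US=1 PS=0]
  L1: frame=0x3D idx=23 entry=0x40007 [P=1 RW=1 US=1 PS=0]
  → PA=0x40252  (2 entries read)

Access #2 fault: PROTECTION_VIOLATION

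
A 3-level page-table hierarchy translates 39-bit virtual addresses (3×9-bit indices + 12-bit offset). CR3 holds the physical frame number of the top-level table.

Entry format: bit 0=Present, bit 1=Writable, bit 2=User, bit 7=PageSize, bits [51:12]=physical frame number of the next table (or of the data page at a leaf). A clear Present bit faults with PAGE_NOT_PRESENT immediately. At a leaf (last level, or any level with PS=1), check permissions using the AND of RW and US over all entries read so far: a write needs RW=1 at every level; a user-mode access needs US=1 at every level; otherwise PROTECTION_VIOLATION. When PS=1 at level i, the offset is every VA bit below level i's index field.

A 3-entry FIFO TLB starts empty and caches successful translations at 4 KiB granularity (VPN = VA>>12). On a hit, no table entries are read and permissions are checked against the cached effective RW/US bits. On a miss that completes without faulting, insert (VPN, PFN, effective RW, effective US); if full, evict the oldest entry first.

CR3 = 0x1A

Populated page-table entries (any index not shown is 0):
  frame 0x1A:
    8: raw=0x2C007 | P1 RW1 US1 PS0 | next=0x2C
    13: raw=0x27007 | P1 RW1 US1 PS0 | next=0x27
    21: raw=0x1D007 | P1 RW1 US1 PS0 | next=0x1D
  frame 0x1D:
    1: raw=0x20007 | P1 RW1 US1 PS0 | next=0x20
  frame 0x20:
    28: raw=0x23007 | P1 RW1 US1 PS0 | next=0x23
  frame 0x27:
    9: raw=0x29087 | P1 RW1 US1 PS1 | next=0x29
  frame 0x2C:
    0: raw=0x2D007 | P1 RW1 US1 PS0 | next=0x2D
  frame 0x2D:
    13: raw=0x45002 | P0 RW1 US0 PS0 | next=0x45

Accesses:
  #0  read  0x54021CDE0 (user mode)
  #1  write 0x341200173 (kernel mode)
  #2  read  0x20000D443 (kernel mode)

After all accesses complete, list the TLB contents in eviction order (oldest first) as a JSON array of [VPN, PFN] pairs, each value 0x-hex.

Walk each access:
#0 VA=0x54021CDE0 (r,user):
  lvl0: tbl 0x1A, slot 21 ⇒ 0x1D007 (P1/RW1/US1/PS0)
  lvl1: tbl 0x1D, slot 1 ⇒ 0x20007 (P1/RW1/US1/PS0)
  lvl2: tbl 0x20, slot 28 ⇒ 0x23007 (P1/RW1/US1/PS0)
  ✓ 0x23DE0  — 3 lookups
#1 VA=0x341200173 (w,kernel):
  lvl0: tbl 0x1A, slot 13 ⇒ 0x27007 (P1/RW1/US1/PS0)
  lvl1: tbl 0x27, slot 9 ⇒ 0x29087 (P1/RW1/US1/PS1)
  ✓ 0x29173 (huge @L1)  — 2 lookups
#2 VA=0x20000D443 (r,kernel):
  lvl0: tbl 0x1A, slot 8 ⇒ 0x2C007 (P1/RW1/US1/PS0)
  lvl1: tbl 0x2C, slot 0 ⇒ 0x2D007 (P1/RW1/US1/PS0)
  lvl2: tbl 0x2D, slot 13 ⇒ 0x45002 (P0/RW1/US0/PS0)
  ⇒ fault: PAGE_NOT_PRESENT  — 3 lookups

TLB: [["0x54021C", "0x23"], ["0x341200", "0x29"]]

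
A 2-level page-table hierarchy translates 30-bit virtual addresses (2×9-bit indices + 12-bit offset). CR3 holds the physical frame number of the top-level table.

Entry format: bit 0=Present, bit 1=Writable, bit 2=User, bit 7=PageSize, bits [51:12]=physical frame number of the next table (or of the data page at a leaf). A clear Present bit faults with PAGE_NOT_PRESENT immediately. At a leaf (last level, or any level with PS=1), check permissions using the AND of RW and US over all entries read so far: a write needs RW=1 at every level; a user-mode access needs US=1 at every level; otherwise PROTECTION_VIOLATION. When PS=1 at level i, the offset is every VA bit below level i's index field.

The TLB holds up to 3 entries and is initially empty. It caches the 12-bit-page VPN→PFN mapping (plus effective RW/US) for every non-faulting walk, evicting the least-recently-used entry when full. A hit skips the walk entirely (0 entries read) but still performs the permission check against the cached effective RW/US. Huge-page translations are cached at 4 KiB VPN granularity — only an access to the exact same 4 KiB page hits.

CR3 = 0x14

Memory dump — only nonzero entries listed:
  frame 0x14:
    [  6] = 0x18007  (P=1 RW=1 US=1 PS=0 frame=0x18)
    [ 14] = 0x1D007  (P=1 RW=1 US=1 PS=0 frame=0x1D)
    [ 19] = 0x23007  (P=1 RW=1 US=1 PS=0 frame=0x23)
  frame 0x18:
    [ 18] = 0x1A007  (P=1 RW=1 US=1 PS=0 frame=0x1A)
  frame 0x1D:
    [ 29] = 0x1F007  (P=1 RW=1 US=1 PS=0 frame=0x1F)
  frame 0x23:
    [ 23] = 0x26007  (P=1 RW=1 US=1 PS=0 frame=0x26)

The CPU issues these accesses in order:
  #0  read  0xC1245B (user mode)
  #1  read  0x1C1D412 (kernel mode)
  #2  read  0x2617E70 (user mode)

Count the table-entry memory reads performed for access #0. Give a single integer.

Walk each access:
#0 VA=0xC1245B (r,user):
  [0] read 0x14 idx=6: raw=0x18007 flags P=1 W=1 U=1 S=0
  [1] read 0x18 idx=18: raw=0x1A007 flags P=1 W=1 U=1 S=0
  ⇒ phys 0x1A45B  [2 reads]
#1 VA=0x1C1D412 (r,kernel):
  [0] read 0x14 idx=14: raw=0x1D007 flags P=1 W=1 U=1 S=0
  [1] read 0x1D idx=29: raw=0x1F007 flags P=1 W=1 U=1 S=0
  ⇒ phys 0x1F412  [2 reads]
#2 VA=0x2617E70 (r,user):
  [0] read 0x14 idx=19: raw=0x23007 flags P=1 W=1 U=1 S=0
  [1] read 0x23 idx=23: raw=0x26007 flags P=1 W=1 U=1 S=0
  ⇒ phys 0x26E70  [2 reads]

Entries read for #0: 2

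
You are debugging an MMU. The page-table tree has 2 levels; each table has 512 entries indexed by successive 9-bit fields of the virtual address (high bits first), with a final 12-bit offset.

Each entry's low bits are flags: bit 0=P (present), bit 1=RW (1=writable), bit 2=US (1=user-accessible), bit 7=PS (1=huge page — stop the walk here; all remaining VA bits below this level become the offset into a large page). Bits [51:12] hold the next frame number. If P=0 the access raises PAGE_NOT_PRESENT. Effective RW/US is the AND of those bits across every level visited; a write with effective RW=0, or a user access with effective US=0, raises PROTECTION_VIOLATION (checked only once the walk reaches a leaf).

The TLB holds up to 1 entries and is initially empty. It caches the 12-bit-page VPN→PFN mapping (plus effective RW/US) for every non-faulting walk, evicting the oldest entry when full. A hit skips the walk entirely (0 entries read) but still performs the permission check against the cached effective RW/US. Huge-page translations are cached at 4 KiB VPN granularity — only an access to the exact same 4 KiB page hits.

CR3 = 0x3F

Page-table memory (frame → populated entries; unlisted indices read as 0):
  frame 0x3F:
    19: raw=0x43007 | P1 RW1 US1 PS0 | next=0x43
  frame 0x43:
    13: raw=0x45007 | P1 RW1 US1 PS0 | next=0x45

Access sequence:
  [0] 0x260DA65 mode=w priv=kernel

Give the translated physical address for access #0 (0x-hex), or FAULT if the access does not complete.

Walk each access:
#0 VA=0x260DA65 (w,kernel):
  lvl0: tbl 0x3F, slot 19 ⇒ 0x43007 (P1/RW1/US1/PS0)
  lvl1: tbl 0x43, slot 13 ⇒ 0x45007 (P1/RW1/US1/PS0)
  → PA=0x45A65  (2 entries read)

Access #0 PA: 0x45A65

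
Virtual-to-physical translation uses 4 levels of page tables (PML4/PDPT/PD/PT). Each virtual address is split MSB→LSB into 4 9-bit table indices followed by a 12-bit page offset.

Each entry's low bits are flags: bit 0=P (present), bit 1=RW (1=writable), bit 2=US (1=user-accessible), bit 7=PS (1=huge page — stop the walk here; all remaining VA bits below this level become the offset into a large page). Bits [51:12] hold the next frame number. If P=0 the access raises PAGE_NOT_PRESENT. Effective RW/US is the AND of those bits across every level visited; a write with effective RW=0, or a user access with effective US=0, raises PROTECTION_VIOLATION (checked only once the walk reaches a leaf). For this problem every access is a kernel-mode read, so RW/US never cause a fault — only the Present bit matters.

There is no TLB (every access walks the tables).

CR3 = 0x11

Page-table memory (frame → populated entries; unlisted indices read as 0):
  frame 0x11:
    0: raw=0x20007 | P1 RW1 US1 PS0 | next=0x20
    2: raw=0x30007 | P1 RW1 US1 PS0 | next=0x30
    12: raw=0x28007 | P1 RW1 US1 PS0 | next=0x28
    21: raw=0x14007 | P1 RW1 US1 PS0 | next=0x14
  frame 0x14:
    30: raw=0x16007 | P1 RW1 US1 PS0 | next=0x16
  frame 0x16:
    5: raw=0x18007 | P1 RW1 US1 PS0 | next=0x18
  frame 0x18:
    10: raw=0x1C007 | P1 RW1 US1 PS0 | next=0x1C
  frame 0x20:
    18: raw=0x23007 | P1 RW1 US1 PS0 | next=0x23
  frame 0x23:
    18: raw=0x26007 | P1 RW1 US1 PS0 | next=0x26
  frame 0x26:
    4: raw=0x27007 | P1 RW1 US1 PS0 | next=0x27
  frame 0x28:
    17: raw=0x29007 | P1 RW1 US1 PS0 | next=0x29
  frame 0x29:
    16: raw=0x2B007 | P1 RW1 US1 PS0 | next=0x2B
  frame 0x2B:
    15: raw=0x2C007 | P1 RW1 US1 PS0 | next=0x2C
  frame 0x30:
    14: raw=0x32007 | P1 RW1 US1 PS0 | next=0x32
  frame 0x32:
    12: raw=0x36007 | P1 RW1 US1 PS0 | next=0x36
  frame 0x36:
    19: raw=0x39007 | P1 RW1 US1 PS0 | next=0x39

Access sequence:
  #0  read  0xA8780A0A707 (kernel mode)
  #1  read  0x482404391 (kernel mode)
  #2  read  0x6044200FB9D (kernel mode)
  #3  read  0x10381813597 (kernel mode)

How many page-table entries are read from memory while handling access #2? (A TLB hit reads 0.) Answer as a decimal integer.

Per-access translation:
#0 VA=0xA8780A0A707 (r,kernel):
  [0] read 0x11 idx=21: raw=0x14007 flags P=1 W=1 U=1 S=0
  [1] read 0x14 idx=30: raw=0x16007 flags P=1 W=1 U=1 S=0
  [2] read 0x16 idx=5: raw=0x18007 flags P=1 W=1 U=1 S=0
  [3] read 0x18 idx=10: raw=0x1C007 flags P=1 W=1 U=1 S=0
  ✓ 0x1C707  — 4 lookups
#1 VA=0x482404391 (r,kernel):
  [0] read 0x11 idx=0: raw=0x20007 flags P=1 W=1 U=1 S=0
  [1] read 0x20 idx=18: raw=0x23007 flags P=1 W=1 U=1 S=0
  [2] read 0x23 idx=18: raw=0x26007 flags P=1 W=1 U=1 S=0
  [3] read 0x26 idx=4: raw=0x27007 flags P=1 W=1 U=1 S=0
  ✓ 0x27391  — 4 lookups
#2 VA=0x6044200FB9D (r,kernel):
  [0] read 0x11 idx=12: raw=0x28007 flags P=1 W=1 U=1 S=0
  [1] read 0x28 idx=17: raw=0x29007 flags P=1 W=1 U=1 S=0
  [2] read 0x29 idx=16: raw=0x2B007 flags P=1 W=1 U=1 S=0
  [3] read 0x2B idx=15: raw=0x2C007 flags P=1 W=1 U=1 S=0
  ✓ 0x2CB9D  — 4 lookups
#3 VA=0x10381813597 (r,kernel):
  [0] read 0x11 idx=2: raw=0x30007 flags P=1 W=1 U=1 S=0
  [1] read 0x30 idx=14: raw=0x32007 flags P=1 W=1 U=1 S=0
  [2] read 0x32 idx=12: raw=0x36007 flags P=1 W=1 U=1 S=0
  [3] read 0x36 idx=19: raw=0x39007 flags P=1 W=1 U=1 S=0
  ✓ 0x39597  — 4 lookups

Entries read for #2: 4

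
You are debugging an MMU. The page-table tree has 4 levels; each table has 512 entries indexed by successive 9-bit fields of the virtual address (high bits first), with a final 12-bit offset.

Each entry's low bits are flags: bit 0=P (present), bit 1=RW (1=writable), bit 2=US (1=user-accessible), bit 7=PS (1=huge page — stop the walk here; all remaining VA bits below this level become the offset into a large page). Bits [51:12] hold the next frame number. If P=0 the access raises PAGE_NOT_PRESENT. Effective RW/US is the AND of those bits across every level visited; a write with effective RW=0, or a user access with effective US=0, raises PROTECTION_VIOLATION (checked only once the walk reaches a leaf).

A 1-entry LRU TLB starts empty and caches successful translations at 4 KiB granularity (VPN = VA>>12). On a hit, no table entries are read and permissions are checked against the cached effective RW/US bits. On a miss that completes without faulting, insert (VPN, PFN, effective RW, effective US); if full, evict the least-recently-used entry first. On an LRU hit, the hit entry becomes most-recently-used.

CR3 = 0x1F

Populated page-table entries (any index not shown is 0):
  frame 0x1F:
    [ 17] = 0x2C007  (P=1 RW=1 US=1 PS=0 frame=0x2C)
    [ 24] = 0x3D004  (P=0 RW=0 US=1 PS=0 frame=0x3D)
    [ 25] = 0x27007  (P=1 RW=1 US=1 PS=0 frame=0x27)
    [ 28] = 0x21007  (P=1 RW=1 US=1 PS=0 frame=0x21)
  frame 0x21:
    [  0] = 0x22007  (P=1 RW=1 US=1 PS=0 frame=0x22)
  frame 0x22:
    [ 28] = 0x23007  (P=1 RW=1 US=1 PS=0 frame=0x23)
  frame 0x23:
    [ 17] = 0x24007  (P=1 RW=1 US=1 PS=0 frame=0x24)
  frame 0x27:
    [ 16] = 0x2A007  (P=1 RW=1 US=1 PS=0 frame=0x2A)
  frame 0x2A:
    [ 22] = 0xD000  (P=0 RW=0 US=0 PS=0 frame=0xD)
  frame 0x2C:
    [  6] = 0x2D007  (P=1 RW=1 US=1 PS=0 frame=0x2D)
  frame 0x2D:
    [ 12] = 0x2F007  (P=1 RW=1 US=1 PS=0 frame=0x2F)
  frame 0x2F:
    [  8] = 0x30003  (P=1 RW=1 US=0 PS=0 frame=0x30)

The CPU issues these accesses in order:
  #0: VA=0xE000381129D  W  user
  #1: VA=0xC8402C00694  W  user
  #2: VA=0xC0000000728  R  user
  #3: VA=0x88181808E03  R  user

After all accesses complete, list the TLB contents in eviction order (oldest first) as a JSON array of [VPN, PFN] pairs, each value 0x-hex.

Per-access translation:
#0 VA=0xE000381129D (w,user):
  [0] read 0x1F idx=28: raw=0x21007 flags P=1 W=1 U=1 S=0
  [1] read 0x21 idx=0: raw=0x22007 flags P=1 W=1 U=1 S=0
  [2] read 0x22 idx=28: raw=0x23007 flags P=1 W=1 U=1 S=0
  [3] read 0x23 idx=17: raw=0x24007 flags P=1 W=1 U=1 S=0
  ⇒ phys 0x2429D  [4 reads]
#1 VA=0xC8402C00694 (w,user):
  [0] read 0x1F idx=25: raw=0x27007 flags P=1 W=1 U=1 S=0
  [1] read 0x27 idx=16: raw=0x2A007 flags P=1 W=1 U=1 S=0
  [2] read 0x2A idx=22: raw=0xD000 flags P=0 W=0 U=0 S=0
  ✗ PAGE_NOT_PRESENT  [3 reads]
#2 VA=0xC0000000728 (r,user):
  [0] read 0x1F idx=24: raw=0x3D004 flags P=0 W=0 U=1 S=0
  ✗ PAGE_NOT_PRESENT  [1 reads]
#3 VA=0x88181808E03 (r,user):
  [0] read 0x1F idx=17: raw=0x2C007 flags P=1 W=1 U=1 S=0
  [1] read 0x2C idx=6: raw=0x2D007 flags P=1 W=1 U=1 S=0
  [2] read 0x2D idx=12: raw=0x2F007 flags P=1 W=1 U=1 S=0
  [3] read 0x2F idx=8: raw=0x30003 flags P=1 W=1 U=0 S=0
  ✗ PROTECTION_VIOLATION  [4 reads]

TLB: [["0xE0003811", "0x24"]]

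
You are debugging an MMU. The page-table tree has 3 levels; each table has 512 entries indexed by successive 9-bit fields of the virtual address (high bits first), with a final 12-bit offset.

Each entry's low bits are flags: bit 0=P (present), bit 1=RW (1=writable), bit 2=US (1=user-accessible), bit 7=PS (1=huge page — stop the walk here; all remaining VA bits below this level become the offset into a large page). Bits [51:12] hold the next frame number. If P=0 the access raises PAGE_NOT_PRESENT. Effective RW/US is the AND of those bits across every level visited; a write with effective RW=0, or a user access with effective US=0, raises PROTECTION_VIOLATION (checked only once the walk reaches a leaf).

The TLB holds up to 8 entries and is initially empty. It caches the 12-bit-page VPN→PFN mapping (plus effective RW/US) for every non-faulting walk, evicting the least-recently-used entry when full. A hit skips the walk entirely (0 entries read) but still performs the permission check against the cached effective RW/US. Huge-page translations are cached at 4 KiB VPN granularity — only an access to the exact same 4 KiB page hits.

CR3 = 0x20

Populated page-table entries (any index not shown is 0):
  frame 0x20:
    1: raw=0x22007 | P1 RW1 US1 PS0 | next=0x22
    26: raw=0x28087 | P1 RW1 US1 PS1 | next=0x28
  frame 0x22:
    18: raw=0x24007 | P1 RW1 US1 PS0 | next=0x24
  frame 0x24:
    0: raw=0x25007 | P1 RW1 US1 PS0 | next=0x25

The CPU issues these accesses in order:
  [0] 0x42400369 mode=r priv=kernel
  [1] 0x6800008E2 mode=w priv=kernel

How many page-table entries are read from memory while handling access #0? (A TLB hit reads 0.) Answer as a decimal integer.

Per-access translation:
#0 VA=0x42400369 (r,kernel):
  L0: frame=0x20 idx=1 entry=0x22007 [P=1 RW=1 US=1 PS=0]
  L1: frame=0x22 idx=18 entry=0x24007 [P=1 RW=1 US=1 PS=0]
  L2: frame=0x24 idx=0 entry=0x25007 [P=1 RW=1 US=1 PS=0]
  ✓ 0x25369  — 3 lookups
#1 VA=0x6800008E2 (w,kernel):
  L0: frame=0x20 idx=26 entry=0x28087 [P=1 RW=1 US=1 PS=1]
  ✓ 0x288E2 (huge @L0)  — 1 lookups

Entries read for #0: 3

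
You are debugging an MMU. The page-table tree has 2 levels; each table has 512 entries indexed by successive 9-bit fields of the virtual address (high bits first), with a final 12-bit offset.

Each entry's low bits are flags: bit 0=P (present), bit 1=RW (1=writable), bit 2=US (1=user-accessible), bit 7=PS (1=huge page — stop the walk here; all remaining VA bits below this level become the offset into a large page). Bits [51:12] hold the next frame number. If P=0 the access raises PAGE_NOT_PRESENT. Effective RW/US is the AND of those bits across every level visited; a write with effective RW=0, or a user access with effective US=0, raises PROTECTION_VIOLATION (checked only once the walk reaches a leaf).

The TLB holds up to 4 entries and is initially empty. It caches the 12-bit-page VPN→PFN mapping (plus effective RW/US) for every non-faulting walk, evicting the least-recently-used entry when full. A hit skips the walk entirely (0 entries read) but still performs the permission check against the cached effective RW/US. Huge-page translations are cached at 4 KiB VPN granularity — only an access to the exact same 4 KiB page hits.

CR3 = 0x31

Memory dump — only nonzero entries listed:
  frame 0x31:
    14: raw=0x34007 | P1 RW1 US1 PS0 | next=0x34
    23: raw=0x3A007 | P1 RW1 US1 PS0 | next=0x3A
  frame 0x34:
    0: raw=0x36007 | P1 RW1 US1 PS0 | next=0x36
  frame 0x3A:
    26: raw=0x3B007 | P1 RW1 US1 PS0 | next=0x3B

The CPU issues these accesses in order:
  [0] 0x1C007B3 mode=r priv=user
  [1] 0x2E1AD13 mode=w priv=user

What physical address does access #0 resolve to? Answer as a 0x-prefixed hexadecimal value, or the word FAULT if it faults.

Per-access translation:
#0 VA=0x1C007B3 (r,user):
  [0] read 0x31 idx=14: raw=0x34007 flags P=1 W=1 U=1 S=0
  [1] read 0x34 idx=0: raw=0x36007 flags P=1 W=1 U=1 S=0
  ⇒ phys 0x367B3  [2 reads]
#1 VA=0x2E1AD13 (w,user):
  [0] read 0x31 idx=23: raw=0x3A007 flags P=1 W=1 U=1 S=0
  [1] read 0x3A idx=26: raw=0x3B007 flags P=1 W=1 U=1 S=0
  ⇒ phys 0x3BD13  [2 reads]

Access #0 PA: 0x367B3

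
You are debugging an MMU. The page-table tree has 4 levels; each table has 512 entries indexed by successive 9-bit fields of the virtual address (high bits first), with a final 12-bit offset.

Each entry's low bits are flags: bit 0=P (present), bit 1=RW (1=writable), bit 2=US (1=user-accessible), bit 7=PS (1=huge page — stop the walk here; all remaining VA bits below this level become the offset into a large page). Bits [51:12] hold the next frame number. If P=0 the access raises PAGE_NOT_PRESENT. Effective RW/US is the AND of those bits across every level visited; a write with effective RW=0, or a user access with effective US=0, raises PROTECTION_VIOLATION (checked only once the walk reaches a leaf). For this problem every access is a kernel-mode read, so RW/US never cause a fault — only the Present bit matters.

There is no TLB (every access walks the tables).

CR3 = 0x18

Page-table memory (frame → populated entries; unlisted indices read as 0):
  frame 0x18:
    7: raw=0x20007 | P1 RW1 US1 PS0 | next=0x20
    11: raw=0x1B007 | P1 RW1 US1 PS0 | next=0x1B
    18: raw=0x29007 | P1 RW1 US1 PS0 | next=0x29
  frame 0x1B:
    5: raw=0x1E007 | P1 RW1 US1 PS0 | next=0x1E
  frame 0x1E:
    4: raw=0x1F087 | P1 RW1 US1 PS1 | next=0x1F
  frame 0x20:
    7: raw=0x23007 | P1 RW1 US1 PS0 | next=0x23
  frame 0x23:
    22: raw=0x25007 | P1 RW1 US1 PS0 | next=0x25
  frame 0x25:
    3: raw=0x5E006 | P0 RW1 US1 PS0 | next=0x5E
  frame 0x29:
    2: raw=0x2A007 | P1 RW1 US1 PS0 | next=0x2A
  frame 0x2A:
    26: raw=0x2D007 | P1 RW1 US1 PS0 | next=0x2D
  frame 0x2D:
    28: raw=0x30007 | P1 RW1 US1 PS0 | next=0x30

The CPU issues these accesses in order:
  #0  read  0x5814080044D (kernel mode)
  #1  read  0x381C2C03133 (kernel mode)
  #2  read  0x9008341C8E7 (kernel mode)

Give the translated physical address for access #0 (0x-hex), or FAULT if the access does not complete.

Walk each access:
#0 VA=0x5814080044D (r,kernel):
  L0 @0x18[11] → 0x1B007  P=1,RW=1,US=1,PS=0
  L1 @0x1B[5] → 0x1E007  P=1,RW=1,US=1,PS=0
  L2 @0x1E[4] → 0x1F087  P=1,RW=1,US=1,PS=1
  ✓ 0x1F44D (huge @L2)  — 3 lookups
#1 VA=0x381C2C03133 (r,kernel):
  L0 @0x18[7] → 0x20007  P=1,RW=1,US=1,PS=0
  L1 @0x20[7] → 0x23007  P=1,RW=1,US=1,PS=0
  L2 @0x23[22] → 0x25007  P=1,RW=1,US=1,PS=0
  L3 @0x25[3] → 0x5E006  P=0,RW=1,US=1,PS=0
  ⇒ fault: PAGE_NOT_PRESENT  — 4 lookups
#2 VA=0x9008341C8E7 (r,kernel):
  L0 @0x18[18] → 0x29007  P=1,RW=1,US=1,PS=0
  L1 @0x29[2] → 0x2A007  P=1,RW=1,US=1,PS=0
  L2 @0x2A[26] → 0x2D007  P=1,RW=1,US=1,PS=0
  L3 @0x2D[28] → 0x30007  P=1,RW=1,US=1,PS=0
  ✓ 0x308E7  — 4 lookups

Access #0 PA: 0x1F44D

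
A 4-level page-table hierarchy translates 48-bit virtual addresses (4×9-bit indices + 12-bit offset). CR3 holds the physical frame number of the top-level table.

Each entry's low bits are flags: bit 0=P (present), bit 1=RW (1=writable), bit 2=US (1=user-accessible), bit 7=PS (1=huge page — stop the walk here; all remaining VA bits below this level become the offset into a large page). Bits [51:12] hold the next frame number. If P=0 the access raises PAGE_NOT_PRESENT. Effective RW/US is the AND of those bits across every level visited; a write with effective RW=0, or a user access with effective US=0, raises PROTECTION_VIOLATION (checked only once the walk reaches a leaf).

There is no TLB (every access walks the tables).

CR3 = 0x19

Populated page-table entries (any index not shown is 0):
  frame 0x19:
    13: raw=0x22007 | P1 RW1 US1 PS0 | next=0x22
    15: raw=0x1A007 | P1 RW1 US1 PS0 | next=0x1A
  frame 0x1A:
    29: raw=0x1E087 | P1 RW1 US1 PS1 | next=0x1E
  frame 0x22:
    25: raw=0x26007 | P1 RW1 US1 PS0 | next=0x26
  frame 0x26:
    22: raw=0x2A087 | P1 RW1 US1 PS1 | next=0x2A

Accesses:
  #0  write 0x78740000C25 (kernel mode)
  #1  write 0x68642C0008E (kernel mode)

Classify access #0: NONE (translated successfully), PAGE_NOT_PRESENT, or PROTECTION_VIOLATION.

Trace:
#0 VA=0x78740000C25 (w,kernel):
  [0] read 0x19 idx=15: raw=0x1A007 flags P=1 W=1 U=1 S=0
  [1] read 0x1A idx=29: raw=0x1E087 flags P=1 W=1 U=1 S=1
  → PA=0x1EC25 (huge @L1)  (2 entries read)
#1 VA=0x68642C0008E (w,kernel):
  [0] read 0x19 idx=13: raw=0x22007 flags P=1 W=1 U=1 S=0
  [1] read 0x22 idx=25: raw=0x26007 flags P=1 W=1 U=1 S=0
  [2] read 0x26 idx=22: raw=0x2A087 flags P=1 W=1 U=1 S=1
  → PA=0x2A08E (huge @L2)  (3 entries read)

Access #0 fault: NONE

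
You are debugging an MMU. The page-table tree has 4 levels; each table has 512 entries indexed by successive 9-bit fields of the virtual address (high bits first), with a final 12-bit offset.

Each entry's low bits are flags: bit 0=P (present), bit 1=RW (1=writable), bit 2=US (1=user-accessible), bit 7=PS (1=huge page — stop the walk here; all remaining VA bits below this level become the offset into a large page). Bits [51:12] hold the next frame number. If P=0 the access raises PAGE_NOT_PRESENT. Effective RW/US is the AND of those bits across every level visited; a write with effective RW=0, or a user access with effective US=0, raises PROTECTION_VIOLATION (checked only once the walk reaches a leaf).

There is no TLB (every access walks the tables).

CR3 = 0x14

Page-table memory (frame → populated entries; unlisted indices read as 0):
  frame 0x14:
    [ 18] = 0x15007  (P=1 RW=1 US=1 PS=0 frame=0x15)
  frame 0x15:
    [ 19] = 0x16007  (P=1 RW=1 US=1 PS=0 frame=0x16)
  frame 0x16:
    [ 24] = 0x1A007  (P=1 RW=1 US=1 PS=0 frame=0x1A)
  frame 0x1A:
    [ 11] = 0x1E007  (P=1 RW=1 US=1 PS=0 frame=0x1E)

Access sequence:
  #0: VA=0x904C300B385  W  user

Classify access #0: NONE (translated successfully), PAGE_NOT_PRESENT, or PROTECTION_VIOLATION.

Per-access translation:
#0 VA=0x904C300B385 (w,user):
  L0: frame=0x14 idx=18 entry=0x15007 [P=1 RW=1 US=1 PS=0]
  L1: frame=0x15 idx=19 entry=0x16007 [P=1 RW=1 US=1 PS=0]
  L2: frame=0x16 idx=24 entry=0x1A007 [P=1 RW=1 US=1 PS=0]
  L3: frame=0x1A idx=11 entry=0x1E007 [P=1 RW=1 US=1 PS=0]
  ✓ 0x1E385  — 4 lookups

Access #0 fault: NONE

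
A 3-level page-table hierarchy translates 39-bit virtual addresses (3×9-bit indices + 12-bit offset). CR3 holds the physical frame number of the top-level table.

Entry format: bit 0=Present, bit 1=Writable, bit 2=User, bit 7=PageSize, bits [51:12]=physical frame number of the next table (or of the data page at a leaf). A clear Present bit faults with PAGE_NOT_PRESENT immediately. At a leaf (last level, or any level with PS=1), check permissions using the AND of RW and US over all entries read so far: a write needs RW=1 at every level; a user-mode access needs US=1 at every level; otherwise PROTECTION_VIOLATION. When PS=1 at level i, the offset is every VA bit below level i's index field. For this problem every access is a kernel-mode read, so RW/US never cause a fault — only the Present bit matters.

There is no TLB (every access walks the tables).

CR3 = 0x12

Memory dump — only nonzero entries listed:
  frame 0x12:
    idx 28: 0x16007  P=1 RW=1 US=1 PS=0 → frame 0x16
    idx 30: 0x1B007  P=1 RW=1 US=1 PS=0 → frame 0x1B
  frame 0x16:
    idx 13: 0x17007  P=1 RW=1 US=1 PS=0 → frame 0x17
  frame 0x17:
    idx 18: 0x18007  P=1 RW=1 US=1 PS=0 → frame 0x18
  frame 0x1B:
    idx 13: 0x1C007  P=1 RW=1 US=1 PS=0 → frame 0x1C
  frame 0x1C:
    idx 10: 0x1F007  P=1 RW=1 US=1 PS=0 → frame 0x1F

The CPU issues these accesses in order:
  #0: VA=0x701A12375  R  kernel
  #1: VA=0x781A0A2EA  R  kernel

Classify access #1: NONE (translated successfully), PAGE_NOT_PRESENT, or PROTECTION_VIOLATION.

Trace:
#0 VA=0x701A12375 (r,kernel):
  lvl0: tbl 0x12, slot 28 ⇒ 0x16007 (P1/RW1/US1/PS0)
  lvl1: tbl 0x16, slot 13 ⇒ 0x17007 (P1/RW1/US1/PS0)
  lvl2: tbl 0x17, slot 18 ⇒ 0x18007 (P1/RW1/US1/PS0)
  ⇒ phys 0x18375  [3 reads]
#1 VA=0x781A0A2EA (r,kernel):
  lvl0: tbl 0x12, slot 30 ⇒ 0x1B007 (P1/RW1/US1/PS0)
  lvl1: tbl 0x1B, slot 13 ⇒ 0x1C007 (P1/RW1/US1/PS0)
  lvl2: tbl 0x1C, slot 10 ⇒ 0x1F007 (P1/RW1/US1/PS0)
  ⇒ phys 0x1F2EA  [3 reads]

Access #1 fault: NONE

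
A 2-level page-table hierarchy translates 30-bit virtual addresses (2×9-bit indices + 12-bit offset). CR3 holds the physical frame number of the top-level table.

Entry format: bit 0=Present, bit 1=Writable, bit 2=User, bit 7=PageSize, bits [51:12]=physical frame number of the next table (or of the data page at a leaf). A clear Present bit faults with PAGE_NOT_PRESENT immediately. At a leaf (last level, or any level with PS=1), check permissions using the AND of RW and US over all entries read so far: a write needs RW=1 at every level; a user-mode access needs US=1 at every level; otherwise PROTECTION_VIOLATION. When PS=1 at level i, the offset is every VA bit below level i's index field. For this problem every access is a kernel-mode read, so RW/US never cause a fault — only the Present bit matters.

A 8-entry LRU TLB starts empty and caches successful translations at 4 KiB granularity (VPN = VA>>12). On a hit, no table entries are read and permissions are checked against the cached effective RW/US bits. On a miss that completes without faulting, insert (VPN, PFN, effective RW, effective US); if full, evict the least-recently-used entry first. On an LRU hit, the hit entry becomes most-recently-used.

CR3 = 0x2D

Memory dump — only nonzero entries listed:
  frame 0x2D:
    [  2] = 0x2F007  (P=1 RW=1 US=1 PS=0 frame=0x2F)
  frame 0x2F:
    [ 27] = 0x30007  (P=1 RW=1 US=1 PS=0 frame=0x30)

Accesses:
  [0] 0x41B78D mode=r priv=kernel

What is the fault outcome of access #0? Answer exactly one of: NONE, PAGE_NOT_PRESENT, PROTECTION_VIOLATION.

Per-access translation:
#0 VA=0x41B78D (r,kernel):
  L0 @0x2D[2] → 0x2F007  P=1,RW=1,US=1,PS=0
  L1 @0x2F[27] → 0x30007  P=1,RW=1,US=1,PS=0
  → PA=0x3078D  (2 entries read)

Access #0 fault: NONE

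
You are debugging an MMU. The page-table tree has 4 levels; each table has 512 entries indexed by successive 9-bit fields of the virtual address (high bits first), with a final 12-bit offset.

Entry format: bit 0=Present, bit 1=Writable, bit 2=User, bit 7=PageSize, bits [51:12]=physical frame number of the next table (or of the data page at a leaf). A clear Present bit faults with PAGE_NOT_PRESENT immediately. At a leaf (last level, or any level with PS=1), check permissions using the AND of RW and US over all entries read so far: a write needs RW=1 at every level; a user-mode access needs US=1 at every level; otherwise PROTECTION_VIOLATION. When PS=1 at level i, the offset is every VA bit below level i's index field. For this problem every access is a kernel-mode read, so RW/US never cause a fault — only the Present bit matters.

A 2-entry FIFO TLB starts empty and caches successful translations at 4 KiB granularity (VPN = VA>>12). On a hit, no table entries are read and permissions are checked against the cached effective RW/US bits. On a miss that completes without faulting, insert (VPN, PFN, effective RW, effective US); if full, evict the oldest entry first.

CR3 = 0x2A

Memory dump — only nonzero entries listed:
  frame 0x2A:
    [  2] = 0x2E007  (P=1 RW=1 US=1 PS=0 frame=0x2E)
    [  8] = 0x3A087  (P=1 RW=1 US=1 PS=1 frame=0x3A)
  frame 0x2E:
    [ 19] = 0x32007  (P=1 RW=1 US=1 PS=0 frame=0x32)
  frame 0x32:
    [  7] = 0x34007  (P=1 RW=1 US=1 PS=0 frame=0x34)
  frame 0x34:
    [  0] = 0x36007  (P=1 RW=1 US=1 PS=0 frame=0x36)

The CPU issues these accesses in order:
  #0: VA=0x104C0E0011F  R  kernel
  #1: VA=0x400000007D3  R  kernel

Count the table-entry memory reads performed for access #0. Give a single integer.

Walk each access:
#0 VA=0x104C0E0011F (r,kernel):
  L0: frame=0x2A idx=2 entry=0x2E007 [P=1 RW=1 US=1 PS=0]
  L1: frame=0x2E idx=19 entry=0x32007 [P=1 RW=1 US=1 PS=0]
  L2: frame=0x32 idx=7 entry=0x34007 [P=1 RW=1 US=1 PS=0]
  L3: frame=0x34 idx=0 entry=0x36007 [P=1 RW=1 US=1 PS=0]
  ✓ 0x3611F  — 4 lookups
#1 VA=0x400000007D3 (r,kernel):
  L0: frame=0x2A idx=8 entry=0x3A087 [P=1 RW=1 US=1 PS=1]
  ✓ 0x3A7D3 (huge @L0)  — 1 lookups

Entries read for #0: 4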